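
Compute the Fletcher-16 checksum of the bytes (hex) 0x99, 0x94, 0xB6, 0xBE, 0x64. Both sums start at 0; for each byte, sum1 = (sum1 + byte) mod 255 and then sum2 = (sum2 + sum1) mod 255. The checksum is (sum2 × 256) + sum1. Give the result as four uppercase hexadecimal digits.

5808

Running sums (mod 255):
  after byte 0 (0x99): sum1=153, sum2=153
  after byte 1 (0x94): sum1=46, sum2=199
  after byte 2 (0xB6): sum1=228, sum2=172
  after byte 3 (0xBE): sum1=163, sum2=80
  after byte 4 (0x64): sum1=8, sum2=88
Checksum = sum2·256 + sum1 = 88·256 + 8 = 22536 = 0x5808.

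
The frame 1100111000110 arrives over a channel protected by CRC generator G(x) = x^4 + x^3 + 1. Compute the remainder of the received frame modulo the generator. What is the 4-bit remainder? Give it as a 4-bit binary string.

Modulo-2 division of 1100111000110 by 11001:
  pos 0: 11001 XOR 11001 = 00000
  pos 5: 11000 XOR 11001 = 00001
Remainder = 1110 (nonzero — an error is detected).

1110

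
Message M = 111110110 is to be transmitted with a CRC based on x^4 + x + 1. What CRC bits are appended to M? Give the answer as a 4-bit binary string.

0011

Append 4 zeros: 1111101100000. Divide by 10011 (XOR where the leading bit is 1):
  pos 0: 11111 XOR 10011 = 01100
  pos 1: 11000 XOR 10011 = 01011
  pos 2: 10111 XOR 10011 = 00100
  pos 4: 10010 XOR 10011 = 00001
  pos 8: 10000 XOR 10011 = 00011
Remainder (last 4 bits) = 0011. This is the CRC / FCS.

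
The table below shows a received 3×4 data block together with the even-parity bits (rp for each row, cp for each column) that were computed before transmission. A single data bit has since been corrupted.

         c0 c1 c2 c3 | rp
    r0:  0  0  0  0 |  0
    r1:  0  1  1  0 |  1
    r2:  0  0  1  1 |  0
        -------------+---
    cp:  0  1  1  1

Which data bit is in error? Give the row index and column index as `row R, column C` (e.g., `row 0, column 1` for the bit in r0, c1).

Recompute each row's even parity and compare to rp:
  r0: data parity 0, sent rp 0 → ok
  r1: data parity 0, sent rp 1 → mismatch
  r2: data parity 0, sent rp 0 → ok
Recompute each column's even parity and compare to cp:
  c0: data parity 0, sent cp 0 → ok
  c1: data parity 1, sent cp 1 → ok
  c2: data parity 0, sent cp 1 → mismatch
  c3: data parity 1, sent cp 1 → ok
Exactly one row (r1) and one column (c2) fail → the flipped bit is at their intersection.

row 1, column 2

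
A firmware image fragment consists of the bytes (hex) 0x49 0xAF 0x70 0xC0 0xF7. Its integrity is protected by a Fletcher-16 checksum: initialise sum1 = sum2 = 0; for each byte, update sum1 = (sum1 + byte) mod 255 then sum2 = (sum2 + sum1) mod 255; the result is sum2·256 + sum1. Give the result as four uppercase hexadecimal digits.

F722

Running sums (mod 255):
  after byte 0 (0x49): sum1=73, sum2=73
  after byte 1 (0xAF): sum1=248, sum2=66
  after byte 2 (0x70): sum1=105, sum2=171
  after byte 3 (0xC0): sum1=42, sum2=213
  after byte 4 (0xF7): sum1=34, sum2=247
Checksum = sum2·256 + sum1 = 247·256 + 34 = 63266 = 0xF722.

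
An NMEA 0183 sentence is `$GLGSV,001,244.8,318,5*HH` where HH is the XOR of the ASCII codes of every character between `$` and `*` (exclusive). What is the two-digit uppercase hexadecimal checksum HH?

53

XOR the ASCII codes of the payload characters:
  'G' = 0x47 → acc = 0x47
  'L' = 0x4C → acc = 0x0B
  'G' = 0x47 → acc = 0x4C
  'S' = 0x53 → acc = 0x1F
  'V' = 0x56 → acc = 0x49
  ',' = 0x2C → acc = 0x65
  '0' = 0x30 → acc = 0x55
  '0' = 0x30 → acc = 0x65
  '1' = 0x31 → acc = 0x54
  ',' = 0x2C → acc = 0x78
  '2' = 0x32 → acc = 0x4A
  '4' = 0x34 → acc = 0x7E
  '4' = 0x34 → acc = 0x4A
  '.' = 0x2E → acc = 0x64
  '8' = 0x38 → acc = 0x5C
  ',' = 0x2C → acc = 0x70
  '3' = 0x33 → acc = 0x43
  '1' = 0x31 → acc = 0x72
  '8' = 0x38 → acc = 0x4A
  ',' = 0x2C → acc = 0x66
  '5' = 0x35 → acc = 0x53
Checksum = 0x53.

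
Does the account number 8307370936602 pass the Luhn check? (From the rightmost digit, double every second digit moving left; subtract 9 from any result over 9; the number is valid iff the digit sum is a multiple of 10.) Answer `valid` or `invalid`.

valid

From the right, keep odd positions and double even positions (subtract 9 from any doubled value over 9):
  doubled (positions 2,4,...): 0 3 9 5 5 6 → sum 28
  kept (positions 1,3,...): 2 6 3 0 3 0 8 → sum 22
Total = 50.
50 mod 10 = 0, so the number is valid.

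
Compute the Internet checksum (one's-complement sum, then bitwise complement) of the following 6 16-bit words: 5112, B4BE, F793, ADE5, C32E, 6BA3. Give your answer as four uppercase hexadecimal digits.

One's-complement addition (fold any carry out of bit 15 back into bit 0):
  0x5112 + 0xB4BE = 0x105D0 → wrap carry → 0x05D1
  0x05D1 + 0xF793 = 0x0FD64
  0xFD64 + 0xADE5 = 0x1AB49 → wrap carry → 0xAB4A
  0xAB4A + 0xC32E = 0x16E78 → wrap carry → 0x6E79
  0x6E79 + 0x6BA3 = 0x0DA1C
One's-complement sum = 0xDA1C.
Checksum = ~0xDA1C & 0xFFFF = 0x25E3.

25E3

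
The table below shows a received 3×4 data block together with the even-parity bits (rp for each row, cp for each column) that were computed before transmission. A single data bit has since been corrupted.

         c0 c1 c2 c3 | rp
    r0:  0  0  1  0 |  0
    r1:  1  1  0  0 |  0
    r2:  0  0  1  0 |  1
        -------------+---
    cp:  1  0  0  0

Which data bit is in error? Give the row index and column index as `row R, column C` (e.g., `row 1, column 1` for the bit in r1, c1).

row 0, column 1

Recompute each row's even parity and compare to rp:
  r0: data parity 1, sent rp 0 → mismatch
  r1: data parity 0, sent rp 0 → ok
  r2: data parity 1, sent rp 1 → ok
Recompute each column's even parity and compare to cp:
  c0: data parity 1, sent cp 1 → ok
  c1: data parity 1, sent cp 0 → mismatch
  c2: data parity 0, sent cp 0 → ok
  c3: data parity 0, sent cp 0 → ok
Exactly one row (r0) and one column (c1) fail → the flipped bit is at their intersection.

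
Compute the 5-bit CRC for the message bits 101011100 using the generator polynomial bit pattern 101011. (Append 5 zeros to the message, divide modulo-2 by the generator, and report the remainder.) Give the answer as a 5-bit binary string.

00111

Append 5 zeros: 10101110000000. Divide by 101011 (XOR where the leading bit is 1):
  pos 0: 101011 XOR 101011 = 000000
  pos 6: 100000 XOR 101011 = 001011
  pos 8: 101100 XOR 101011 = 000111
Remainder (last 5 bits) = 00111. This is the CRC / FCS.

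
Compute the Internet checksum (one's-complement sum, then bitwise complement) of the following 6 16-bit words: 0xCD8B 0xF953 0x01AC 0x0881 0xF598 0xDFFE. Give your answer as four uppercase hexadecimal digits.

595B

One's-complement addition (fold any carry out of bit 15 back into bit 0):
  0xCD8B + 0xF953 = 0x1C6DE → wrap carry → 0xC6DF
  0xC6DF + 0x01AC = 0x0C88B
  0xC88B + 0x0881 = 0x0D10C
  0xD10C + 0xF598 = 0x1C6A4 → wrap carry → 0xC6A5
  0xC6A5 + 0xDFFE = 0x1A6A3 → wrap carry → 0xA6A4
One's-complement sum = 0xA6A4.
Checksum = ~0xA6A4 & 0xFFFF = 0x595B.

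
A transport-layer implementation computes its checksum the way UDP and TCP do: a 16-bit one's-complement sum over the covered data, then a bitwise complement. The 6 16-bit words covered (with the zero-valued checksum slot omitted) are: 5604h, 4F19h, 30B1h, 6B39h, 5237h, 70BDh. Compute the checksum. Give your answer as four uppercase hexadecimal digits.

One's-complement addition (fold any carry out of bit 15 back into bit 0):
  0x5604 + 0x4F19 = 0x0A51D
  0xA51D + 0x30B1 = 0x0D5CE
  0xD5CE + 0x6B39 = 0x14107 → wrap carry → 0x4108
  0x4108 + 0x5237 = 0x0933F
  0x933F + 0x70BD = 0x103FC → wrap carry → 0x03FD
One's-complement sum = 0x03FD.
Checksum = ~0x03FD & 0xFFFF = 0xFC02.

FC02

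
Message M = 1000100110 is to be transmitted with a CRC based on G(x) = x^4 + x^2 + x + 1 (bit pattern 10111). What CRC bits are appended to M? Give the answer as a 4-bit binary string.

1010

Append 4 zeros: 10001001100000. Divide by 10111 (XOR where the leading bit is 1):
  pos 0: 10001 XOR 10111 = 00110
  pos 2: 11000 XOR 10111 = 01111
  pos 3: 11111 XOR 10111 = 01000
  pos 4: 10001 XOR 10111 = 00110
  pos 6: 11000 XOR 10111 = 01111
  pos 7: 11110 XOR 10111 = 01001
  pos 8: 10010 XOR 10111 = 00101
Remainder (last 4 bits) = 1010. This is the CRC / FCS.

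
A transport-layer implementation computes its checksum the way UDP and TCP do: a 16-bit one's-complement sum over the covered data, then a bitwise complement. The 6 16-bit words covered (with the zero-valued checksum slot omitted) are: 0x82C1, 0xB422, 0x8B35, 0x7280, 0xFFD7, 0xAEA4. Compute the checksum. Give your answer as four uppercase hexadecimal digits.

One's-complement addition (fold any carry out of bit 15 back into bit 0):
  0x82C1 + 0xB422 = 0x136E3 → wrap carry → 0x36E4
  0x36E4 + 0x8B35 = 0x0C219
  0xC219 + 0x7280 = 0x13499 → wrap carry → 0x349A
  0x349A + 0xFFD7 = 0x13471 → wrap carry → 0x3472
  0x3472 + 0xAEA4 = 0x0E316
One's-complement sum = 0xE316.
Checksum = ~0xE316 & 0xFFFF = 0x1CE9.

1CE9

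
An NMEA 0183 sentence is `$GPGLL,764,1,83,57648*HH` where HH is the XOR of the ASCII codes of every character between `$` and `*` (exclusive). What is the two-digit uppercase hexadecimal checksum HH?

XOR the ASCII codes of the payload characters:
  'G' = 0x47 → acc = 0x47
  'P' = 0x50 → acc = 0x17
  'G' = 0x47 → acc = 0x50
  'L' = 0x4C → acc = 0x1C
  'L' = 0x4C → acc = 0x50
  ',' = 0x2C → acc = 0x7C
  '7' = 0x37 → acc = 0x4B
  '6' = 0x36 → acc = 0x7D
  '4' = 0x34 → acc = 0x49
  ',' = 0x2C → acc = 0x65
  '1' = 0x31 → acc = 0x54
  ',' = 0x2C → acc = 0x78
  '8' = 0x38 → acc = 0x40
  '3' = 0x33 → acc = 0x73
  ',' = 0x2C → acc = 0x5F
  '5' = 0x35 → acc = 0x6A
  '7' = 0x37 → acc = 0x5D
  '6' = 0x36 → acc = 0x6B
  '4' = 0x34 → acc = 0x5F
  '8' = 0x38 → acc = 0x67
Checksum = 0x67.

67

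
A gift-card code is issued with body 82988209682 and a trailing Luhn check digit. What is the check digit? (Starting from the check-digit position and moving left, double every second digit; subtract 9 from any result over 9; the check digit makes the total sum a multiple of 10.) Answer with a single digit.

Partial digits right→left: 2 8 6 9 0 2 8 8 9 2 8
Double every second digit counting from the check-digit position (so the 1st, 3rd, 5th, ... of the partial from the right).
  doubled (with −9 where >9): 4 3 0 7 9 7 → sum 30
  kept as-is: 8 9 2 8 2 → sum 29
Total = 30 + 29 = 59.
Check digit = (10 − (59 mod 10)) mod 10 = 1.

1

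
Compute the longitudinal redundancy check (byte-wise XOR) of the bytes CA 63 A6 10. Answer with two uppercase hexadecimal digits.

1F

XOR the bytes together:
  start with 0xCA
  0xCA ⊕ 0x63 = 0xA9
  0xA9 ⊕ 0xA6 = 0x0F
  0x0F ⊕ 0x10 = 0x1F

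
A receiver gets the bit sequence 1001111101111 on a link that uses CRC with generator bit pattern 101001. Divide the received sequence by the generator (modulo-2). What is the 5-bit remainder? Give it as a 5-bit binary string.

00000

Modulo-2 division of 1001111101111 by 101001:
  pos 0: 100111 XOR 101001 = 001110
  pos 2: 111011 XOR 101001 = 010010
  pos 3: 100100 XOR 101001 = 001101
  pos 5: 110111 XOR 101001 = 011110
  pos 6: 111101 XOR 101001 = 010100
  pos 7: 101001 XOR 101001 = 000000
Remainder = 00000 (zero — the frame passes the CRC check).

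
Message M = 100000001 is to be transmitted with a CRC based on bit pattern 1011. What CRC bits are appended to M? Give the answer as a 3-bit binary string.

Append 3 zeros: 100000001000. Divide by 1011 (XOR where the leading bit is 1):
  pos 0: 1000 XOR 1011 = 0011
  pos 2: 1100 XOR 1011 = 0111
  pos 3: 1110 XOR 1011 = 0101
  pos 4: 1010 XOR 1011 = 0001
  pos 7: 1100 XOR 1011 = 0111
  pos 8: 1110 XOR 1011 = 0101
Remainder (last 3 bits) = 101. This is the CRC / FCS.

101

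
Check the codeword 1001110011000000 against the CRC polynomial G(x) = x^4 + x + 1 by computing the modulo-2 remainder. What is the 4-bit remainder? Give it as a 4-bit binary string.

0000

Modulo-2 division of 1001110011000000 by 10011:
  pos 0: 10011 XOR 10011 = 00000
  pos 5: 10011 XOR 10011 = 00000
Remainder = 0000 (zero — the frame passes the CRC check).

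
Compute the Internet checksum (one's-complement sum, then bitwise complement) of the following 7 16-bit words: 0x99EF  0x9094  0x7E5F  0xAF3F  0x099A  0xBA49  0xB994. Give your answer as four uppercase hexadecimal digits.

One's-complement addition (fold any carry out of bit 15 back into bit 0):
  0x99EF + 0x9094 = 0x12A83 → wrap carry → 0x2A84
  0x2A84 + 0x7E5F = 0x0A8E3
  0xA8E3 + 0xAF3F = 0x15822 → wrap carry → 0x5823
  0x5823 + 0x099A = 0x061BD
  0x61BD + 0xBA49 = 0x11C06 → wrap carry → 0x1C07
  0x1C07 + 0xB994 = 0x0D59B
One's-complement sum = 0xD59B.
Checksum = ~0xD59B & 0xFFFF = 0x2A64.

2A64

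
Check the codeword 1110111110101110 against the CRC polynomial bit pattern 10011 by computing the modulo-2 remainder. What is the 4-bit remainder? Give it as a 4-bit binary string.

0000

Modulo-2 division of 1110111110101110 by 10011:
  pos 0: 11101 XOR 10011 = 01110
  pos 1: 11101 XOR 10011 = 01110
  pos 2: 11101 XOR 10011 = 01110
  pos 3: 11101 XOR 10011 = 01110
  pos 4: 11101 XOR 10011 = 01110
  pos 5: 11100 XOR 10011 = 01111
  pos 6: 11111 XOR 10011 = 01100
  pos 7: 11000 XOR 10011 = 01011
  pos 8: 10111 XOR 10011 = 00100
  pos 10: 10011 XOR 10011 = 00000
Remainder = 0000 (zero — the frame passes the CRC check).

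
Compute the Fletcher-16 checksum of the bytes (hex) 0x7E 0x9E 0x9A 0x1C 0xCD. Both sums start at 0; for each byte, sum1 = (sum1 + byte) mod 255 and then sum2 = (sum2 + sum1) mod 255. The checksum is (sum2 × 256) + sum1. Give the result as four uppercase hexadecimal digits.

Running sums (mod 255):
  after byte 0 (0x7E): sum1=126, sum2=126
  after byte 1 (0x9E): sum1=29, sum2=155
  after byte 2 (0x9A): sum1=183, sum2=83
  after byte 3 (0x1C): sum1=211, sum2=39
  after byte 4 (0xCD): sum1=161, sum2=200
Checksum = sum2·256 + sum1 = 200·256 + 161 = 51361 = 0xC8A1.

C8A1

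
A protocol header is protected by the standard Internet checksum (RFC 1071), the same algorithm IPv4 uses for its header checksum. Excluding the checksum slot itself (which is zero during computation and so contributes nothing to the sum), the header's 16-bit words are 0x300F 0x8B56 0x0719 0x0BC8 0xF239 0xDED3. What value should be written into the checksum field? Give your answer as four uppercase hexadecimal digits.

One's-complement addition (fold any carry out of bit 15 back into bit 0):
  0x300F + 0x8B56 = 0x0BB65
  0xBB65 + 0x0719 = 0x0C27E
  0xC27E + 0x0BC8 = 0x0CE46
  0xCE46 + 0xF239 = 0x1C07F → wrap carry → 0xC080
  0xC080 + 0xDED3 = 0x19F53 → wrap carry → 0x9F54
One's-complement sum = 0x9F54.
Checksum = ~0x9F54 & 0xFFFF = 0x60AB.

60AB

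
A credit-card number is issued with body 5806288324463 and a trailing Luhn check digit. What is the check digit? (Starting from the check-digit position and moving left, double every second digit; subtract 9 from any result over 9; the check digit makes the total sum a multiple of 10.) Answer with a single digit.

5

Partial digits right→left: 3 6 4 4 2 3 8 8 2 6 0 8 5
Double every second digit counting from the check-digit position (so the 1st, 3rd, 5th, ... of the partial from the right).
  doubled (with −9 where >9): 6 8 4 7 4 0 1 → sum 30
  kept as-is: 6 4 3 8 6 8 → sum 35
Total = 30 + 35 = 65.
Check digit = (10 − (65 mod 10)) mod 10 = 5.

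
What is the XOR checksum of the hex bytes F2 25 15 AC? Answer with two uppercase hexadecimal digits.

6E

XOR the bytes together:
  start with 0xF2
  0xF2 ⊕ 0x25 = 0xD7
  0xD7 ⊕ 0x15 = 0xC2
  0xC2 ⊕ 0xAC = 0x6E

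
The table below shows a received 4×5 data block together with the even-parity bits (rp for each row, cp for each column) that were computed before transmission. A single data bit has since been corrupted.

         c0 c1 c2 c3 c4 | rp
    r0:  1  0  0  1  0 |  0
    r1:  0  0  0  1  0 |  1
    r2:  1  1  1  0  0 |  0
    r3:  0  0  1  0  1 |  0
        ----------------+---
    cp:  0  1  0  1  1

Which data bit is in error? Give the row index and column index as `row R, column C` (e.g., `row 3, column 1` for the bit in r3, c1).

Recompute each row's even parity and compare to rp:
  r0: data parity 0, sent rp 0 → ok
  r1: data parity 1, sent rp 1 → ok
  r2: data parity 1, sent rp 0 → mismatch
  r3: data parity 0, sent rp 0 → ok
Recompute each column's even parity and compare to cp:
  c0: data parity 0, sent cp 0 → ok
  c1: data parity 1, sent cp 1 → ok
  c2: data parity 0, sent cp 0 → ok
  c3: data parity 0, sent cp 1 → mismatch
  c4: data parity 1, sent cp 1 → ok
Exactly one row (r2) and one column (c3) fail → the flipped bit is at their intersection.

row 2, column 3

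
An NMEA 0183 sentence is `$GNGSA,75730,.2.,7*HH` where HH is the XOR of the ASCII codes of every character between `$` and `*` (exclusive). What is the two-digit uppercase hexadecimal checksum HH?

XOR the ASCII codes of the payload characters:
  'G' = 0x47 → acc = 0x47
  'N' = 0x4E → acc = 0x09
  'G' = 0x47 → acc = 0x4E
  'S' = 0x53 → acc = 0x1D
  'A' = 0x41 → acc = 0x5C
  ',' = 0x2C → acc = 0x70
  '7' = 0x37 → acc = 0x47
  '5' = 0x35 → acc = 0x72
  '7' = 0x37 → acc = 0x45
  '3' = 0x33 → acc = 0x76
  '0' = 0x30 → acc = 0x46
  ',' = 0x2C → acc = 0x6A
  '.' = 0x2E → acc = 0x44
  '2' = 0x32 → acc = 0x76
  '.' = 0x2E → acc = 0x58
  ',' = 0x2C → acc = 0x74
  '7' = 0x37 → acc = 0x43
Checksum = 0x43.

43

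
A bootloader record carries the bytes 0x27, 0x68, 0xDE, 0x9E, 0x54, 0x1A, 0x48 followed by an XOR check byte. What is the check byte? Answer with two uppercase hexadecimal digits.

09

XOR the bytes together:
  start with 0x27
  0x27 ⊕ 0x68 = 0x4F
  0x4F ⊕ 0xDE = 0x91
  0x91 ⊕ 0x9E = 0x0F
  0x0F ⊕ 0x54 = 0x5B
  0x5B ⊕ 0x1A = 0x41
  0x41 ⊕ 0x48 = 0x09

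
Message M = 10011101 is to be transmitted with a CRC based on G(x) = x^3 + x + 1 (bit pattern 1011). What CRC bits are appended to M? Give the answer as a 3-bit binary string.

Append 3 zeros: 10011101000. Divide by 1011 (XOR where the leading bit is 1):
  pos 0: 1001 XOR 1011 = 0010
  pos 2: 1011 XOR 1011 = 0000
  pos 7: 1000 XOR 1011 = 0011
Remainder (last 3 bits) = 011. This is the CRC / FCS.

011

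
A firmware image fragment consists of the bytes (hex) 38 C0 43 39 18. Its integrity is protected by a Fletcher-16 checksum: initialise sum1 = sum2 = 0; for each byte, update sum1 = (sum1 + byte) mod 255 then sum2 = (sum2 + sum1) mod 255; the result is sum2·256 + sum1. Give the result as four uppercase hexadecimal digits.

Running sums (mod 255):
  after byte 0 (38): sum1=56, sum2=56
  after byte 1 (C0): sum1=248, sum2=49
  after byte 2 (43): sum1=60, sum2=109
  after byte 3 (39): sum1=117, sum2=226
  after byte 4 (18): sum1=141, sum2=112
Checksum = sum2·256 + sum1 = 112·256 + 141 = 28813 = 0x708D.

708D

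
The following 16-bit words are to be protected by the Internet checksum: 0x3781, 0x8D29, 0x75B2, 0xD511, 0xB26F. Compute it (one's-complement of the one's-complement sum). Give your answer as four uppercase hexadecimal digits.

One's-complement addition (fold any carry out of bit 15 back into bit 0):
  0x3781 + 0x8D29 = 0x0C4AA
  0xC4AA + 0x75B2 = 0x13A5C → wrap carry → 0x3A5D
  0x3A5D + 0xD511 = 0x10F6E → wrap carry → 0x0F6F
  0x0F6F + 0xB26F = 0x0C1DE
One's-complement sum = 0xC1DE.
Checksum = ~0xC1DE & 0xFFFF = 0x3E21.

3E21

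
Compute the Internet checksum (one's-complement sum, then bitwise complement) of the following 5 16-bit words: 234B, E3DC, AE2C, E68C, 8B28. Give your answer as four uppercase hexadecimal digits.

One's-complement addition (fold any carry out of bit 15 back into bit 0):
  0x234B + 0xE3DC = 0x10727 → wrap carry → 0x0728
  0x0728 + 0xAE2C = 0x0B554
  0xB554 + 0xE68C = 0x19BE0 → wrap carry → 0x9BE1
  0x9BE1 + 0x8B28 = 0x12709 → wrap carry → 0x270A
One's-complement sum = 0x270A.
Checksum = ~0x270A & 0xFFFF = 0xD8F5.

D8F5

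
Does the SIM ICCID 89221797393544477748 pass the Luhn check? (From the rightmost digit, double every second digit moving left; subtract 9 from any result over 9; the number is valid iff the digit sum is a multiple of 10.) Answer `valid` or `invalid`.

invalid

From the right, keep odd positions and double even positions (subtract 9 from any doubled value over 9):
  doubled (positions 2,4,...): 8 5 8 8 6 6 9 2 4 7 → sum 63
  kept (positions 1,3,...): 8 7 7 4 5 9 7 7 2 9 → sum 65
Total = 128.
128 mod 10 = 8, so the number is invalid.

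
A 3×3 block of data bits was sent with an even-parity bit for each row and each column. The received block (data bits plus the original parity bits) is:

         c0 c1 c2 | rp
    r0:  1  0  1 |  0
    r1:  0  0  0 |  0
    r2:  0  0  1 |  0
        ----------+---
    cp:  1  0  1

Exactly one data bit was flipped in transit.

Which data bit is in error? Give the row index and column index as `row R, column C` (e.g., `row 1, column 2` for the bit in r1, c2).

Recompute each row's even parity and compare to rp:
  r0: data parity 0, sent rp 0 → ok
  r1: data parity 0, sent rp 0 → ok
  r2: data parity 1, sent rp 0 → mismatch
Recompute each column's even parity and compare to cp:
  c0: data parity 1, sent cp 1 → ok
  c1: data parity 0, sent cp 0 → ok
  c2: data parity 0, sent cp 1 → mismatch
Exactly one row (r2) and one column (c2) fail → the flipped bit is at their intersection.

row 2, column 2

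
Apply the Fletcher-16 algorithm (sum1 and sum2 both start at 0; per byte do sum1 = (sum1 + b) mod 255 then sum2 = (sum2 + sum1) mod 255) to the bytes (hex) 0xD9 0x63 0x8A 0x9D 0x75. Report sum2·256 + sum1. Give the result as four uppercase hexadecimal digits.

1FDA

Running sums (mod 255):
  after byte 0 (0xD9): sum1=217, sum2=217
  after byte 1 (0x63): sum1=61, sum2=23
  after byte 2 (0x8A): sum1=199, sum2=222
  after byte 3 (0x9D): sum1=101, sum2=68
  after byte 4 (0x75): sum1=218, sum2=31
Checksum = sum2·256 + sum1 = 31·256 + 218 = 8154 = 0x1FDA.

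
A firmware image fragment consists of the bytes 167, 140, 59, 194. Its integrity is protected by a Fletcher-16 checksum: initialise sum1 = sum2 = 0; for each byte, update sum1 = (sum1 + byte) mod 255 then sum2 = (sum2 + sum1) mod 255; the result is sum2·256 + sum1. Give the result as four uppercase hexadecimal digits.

7D32

Running sums (mod 255):
  after byte 0 (167): sum1=167, sum2=167
  after byte 1 (140): sum1=52, sum2=219
  after byte 2 (59): sum1=111, sum2=75
  after byte 3 (194): sum1=50, sum2=125
Checksum = sum2·256 + sum1 = 125·256 + 50 = 32050 = 0x7D32.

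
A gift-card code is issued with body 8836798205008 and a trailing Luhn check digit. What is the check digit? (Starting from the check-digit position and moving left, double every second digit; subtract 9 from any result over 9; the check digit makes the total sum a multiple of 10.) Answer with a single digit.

8

Partial digits right→left: 8 0 0 5 0 2 8 9 7 6 3 8 8
Double every second digit counting from the check-digit position (so the 1st, 3rd, 5th, ... of the partial from the right).
  doubled (with −9 where >9): 7 0 0 7 5 6 7 → sum 32
  kept as-is: 0 5 2 9 6 8 → sum 30
Total = 32 + 30 = 62.
Check digit = (10 − (62 mod 10)) mod 10 = 8.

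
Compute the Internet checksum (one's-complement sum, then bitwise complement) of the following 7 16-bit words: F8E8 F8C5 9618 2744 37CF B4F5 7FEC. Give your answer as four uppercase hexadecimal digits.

E442

One's-complement addition (fold any carry out of bit 15 back into bit 0):
  0xF8E8 + 0xF8C5 = 0x1F1AD → wrap carry → 0xF1AE
  0xF1AE + 0x9618 = 0x187C6 → wrap carry → 0x87C7
  0x87C7 + 0x2744 = 0x0AF0B
  0xAF0B + 0x37CF = 0x0E6DA
  0xE6DA + 0xB4F5 = 0x19BCF → wrap carry → 0x9BD0
  0x9BD0 + 0x7FEC = 0x11BBC → wrap carry → 0x1BBD
One's-complement sum = 0x1BBD.
Checksum = ~0x1BBD & 0xFFFF = 0xE442.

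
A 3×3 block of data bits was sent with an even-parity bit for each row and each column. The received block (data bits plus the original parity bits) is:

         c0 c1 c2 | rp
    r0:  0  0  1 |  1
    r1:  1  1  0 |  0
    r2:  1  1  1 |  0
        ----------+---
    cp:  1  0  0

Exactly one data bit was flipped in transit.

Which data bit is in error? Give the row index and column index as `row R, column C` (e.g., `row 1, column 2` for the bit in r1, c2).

Recompute each row's even parity and compare to rp:
  r0: data parity 1, sent rp 1 → ok
  r1: data parity 0, sent rp 0 → ok
  r2: data parity 1, sent rp 0 → mismatch
Recompute each column's even parity and compare to cp:
  c0: data parity 0, sent cp 1 → mismatch
  c1: data parity 0, sent cp 0 → ok
  c2: data parity 0, sent cp 0 → ok
Exactly one row (r2) and one column (c0) fail → the flipped bit is at their intersection.

row 2, column 0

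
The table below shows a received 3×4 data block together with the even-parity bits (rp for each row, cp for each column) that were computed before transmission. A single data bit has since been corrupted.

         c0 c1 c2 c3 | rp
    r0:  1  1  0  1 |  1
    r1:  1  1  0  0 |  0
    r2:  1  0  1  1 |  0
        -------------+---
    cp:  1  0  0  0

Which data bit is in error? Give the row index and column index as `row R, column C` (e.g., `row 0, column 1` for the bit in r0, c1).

Recompute each row's even parity and compare to rp:
  r0: data parity 1, sent rp 1 → ok
  r1: data parity 0, sent rp 0 → ok
  r2: data parity 1, sent rp 0 → mismatch
Recompute each column's even parity and compare to cp:
  c0: data parity 1, sent cp 1 → ok
  c1: data parity 0, sent cp 0 → ok
  c2: data parity 1, sent cp 0 → mismatch
  c3: data parity 0, sent cp 0 → ok
Exactly one row (r2) and one column (c2) fail → the flipped bit is at their intersection.

row 2, column 2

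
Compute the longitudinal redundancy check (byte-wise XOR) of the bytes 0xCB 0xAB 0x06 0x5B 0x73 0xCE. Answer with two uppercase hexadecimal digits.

XOR the bytes together:
  start with 0xCB
  0xCB ⊕ 0xAB = 0x60
  0x60 ⊕ 0x06 = 0x66
  0x66 ⊕ 0x5B = 0x3D
  0x3D ⊕ 0x73 = 0x4E
  0x4E ⊕ 0xCE = 0x80

80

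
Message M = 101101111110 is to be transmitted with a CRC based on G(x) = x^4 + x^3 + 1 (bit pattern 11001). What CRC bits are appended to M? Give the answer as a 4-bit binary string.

0110

Append 4 zeros: 1011011111100000. Divide by 11001 (XOR where the leading bit is 1):
  pos 0: 10110 XOR 11001 = 01111
  pos 1: 11111 XOR 11001 = 00110
  pos 3: 11011 XOR 11001 = 00010
  pos 6: 10111 XOR 11001 = 01110
  pos 7: 11100 XOR 11001 = 00101
  pos 9: 10100 XOR 11001 = 01101
  pos 10: 11010 XOR 11001 = 00011
Remainder (last 4 bits) = 0110. This is the CRC / FCS.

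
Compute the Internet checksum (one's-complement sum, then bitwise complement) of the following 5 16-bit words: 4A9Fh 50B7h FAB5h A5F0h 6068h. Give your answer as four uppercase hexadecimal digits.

639A

One's-complement addition (fold any carry out of bit 15 back into bit 0):
  0x4A9F + 0x50B7 = 0x09B56
  0x9B56 + 0xFAB5 = 0x1960B → wrap carry → 0x960C
  0x960C + 0xA5F0 = 0x13BFC → wrap carry → 0x3BFD
  0x3BFD + 0x6068 = 0x09C65
One's-complement sum = 0x9C65.
Checksum = ~0x9C65 & 0xFFFF = 0x639A.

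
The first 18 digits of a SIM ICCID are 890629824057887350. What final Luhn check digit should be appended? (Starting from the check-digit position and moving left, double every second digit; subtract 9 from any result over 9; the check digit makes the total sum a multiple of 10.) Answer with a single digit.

0

Partial digits right→left: 0 5 3 7 8 8 7 5 0 4 2 8 9 2 6 0 9 8
Double every second digit counting from the check-digit position (so the 1st, 3rd, 5th, ... of the partial from the right).
  doubled (with −9 where >9): 0 6 7 5 0 4 9 3 9 → sum 43
  kept as-is: 5 7 8 5 4 8 2 0 8 → sum 47
Total = 43 + 47 = 90.
Check digit = (10 − (90 mod 10)) mod 10 = 0.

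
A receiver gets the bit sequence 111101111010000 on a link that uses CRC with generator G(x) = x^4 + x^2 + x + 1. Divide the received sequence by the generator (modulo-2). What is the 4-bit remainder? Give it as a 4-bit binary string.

1000

Modulo-2 division of 111101111010000 by 10111:
  pos 0: 11110 XOR 10111 = 01001
  pos 1: 10011 XOR 10111 = 00100
  pos 3: 10011 XOR 10111 = 00100
  pos 5: 10010 XOR 10111 = 00101
  pos 7: 10110 XOR 10111 = 00001
Remainder = 1000 (nonzero — an error is detected).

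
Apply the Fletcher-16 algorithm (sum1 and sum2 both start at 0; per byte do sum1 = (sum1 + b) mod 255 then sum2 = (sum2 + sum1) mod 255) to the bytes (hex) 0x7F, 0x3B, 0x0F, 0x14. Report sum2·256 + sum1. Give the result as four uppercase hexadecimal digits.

E1DD

Running sums (mod 255):
  after byte 0 (0x7F): sum1=127, sum2=127
  after byte 1 (0x3B): sum1=186, sum2=58
  after byte 2 (0x0F): sum1=201, sum2=4
  after byte 3 (0x14): sum1=221, sum2=225
Checksum = sum2·256 + sum1 = 225·256 + 221 = 57821 = 0xE1DD.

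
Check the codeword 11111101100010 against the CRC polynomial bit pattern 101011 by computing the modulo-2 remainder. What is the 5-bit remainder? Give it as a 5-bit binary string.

Modulo-2 division of 11111101100010 by 101011:
  pos 0: 111111 XOR 101011 = 010100
  pos 1: 101000 XOR 101011 = 000011
  pos 5: 111100 XOR 101011 = 010111
  pos 6: 101110 XOR 101011 = 000101
Remainder = 10110 (nonzero — an error is detected).

10110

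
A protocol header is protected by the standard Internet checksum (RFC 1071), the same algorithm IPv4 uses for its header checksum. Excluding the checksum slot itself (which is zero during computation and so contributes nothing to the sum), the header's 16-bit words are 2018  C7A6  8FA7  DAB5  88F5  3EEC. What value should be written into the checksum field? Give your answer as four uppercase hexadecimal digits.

E601

One's-complement addition (fold any carry out of bit 15 back into bit 0):
  0x2018 + 0xC7A6 = 0x0E7BE
  0xE7BE + 0x8FA7 = 0x17765 → wrap carry → 0x7766
  0x7766 + 0xDAB5 = 0x1521B → wrap carry → 0x521C
  0x521C + 0x88F5 = 0x0DB11
  0xDB11 + 0x3EEC = 0x119FD → wrap carry → 0x19FE
One's-complement sum = 0x19FE.
Checksum = ~0x19FE & 0xFFFF = 0xE601.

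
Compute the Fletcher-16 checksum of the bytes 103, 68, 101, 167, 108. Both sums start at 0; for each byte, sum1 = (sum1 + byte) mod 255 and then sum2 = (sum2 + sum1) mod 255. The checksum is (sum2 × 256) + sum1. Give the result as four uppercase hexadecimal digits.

0225

Running sums (mod 255):
  after byte 0 (103): sum1=103, sum2=103
  after byte 1 (68): sum1=171, sum2=19
  after byte 2 (101): sum1=17, sum2=36
  after byte 3 (167): sum1=184, sum2=220
  after byte 4 (108): sum1=37, sum2=2
Checksum = sum2·256 + sum1 = 2·256 + 37 = 549 = 0x0225.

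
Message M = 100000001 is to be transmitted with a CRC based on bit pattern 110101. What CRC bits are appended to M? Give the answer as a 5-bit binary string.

11000

Append 5 zeros: 10000000100000. Divide by 110101 (XOR where the leading bit is 1):
  pos 0: 100000 XOR 110101 = 010101
  pos 1: 101010 XOR 110101 = 011111
  pos 2: 111110 XOR 110101 = 001011
  pos 4: 101110 XOR 110101 = 011011
  pos 5: 110110 XOR 110101 = 000011
Remainder (last 5 bits) = 11000. This is the CRC / FCS.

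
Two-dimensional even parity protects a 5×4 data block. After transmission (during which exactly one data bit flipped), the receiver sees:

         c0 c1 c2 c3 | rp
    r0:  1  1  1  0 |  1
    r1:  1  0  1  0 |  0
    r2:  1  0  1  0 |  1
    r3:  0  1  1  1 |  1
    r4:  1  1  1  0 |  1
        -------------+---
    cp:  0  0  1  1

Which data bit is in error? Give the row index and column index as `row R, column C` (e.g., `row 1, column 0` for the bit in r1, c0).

row 2, column 1

Recompute each row's even parity and compare to rp:
  r0: data parity 1, sent rp 1 → ok
  r1: data parity 0, sent rp 0 → ok
  r2: data parity 0, sent rp 1 → mismatch
  r3: data parity 1, sent rp 1 → ok
  r4: data parity 1, sent rp 1 → ok
Recompute each column's even parity and compare to cp:
  c0: data parity 0, sent cp 0 → ok
  c1: data parity 1, sent cp 0 → mismatch
  c2: data parity 1, sent cp 1 → ok
  c3: data parity 1, sent cp 1 → ok
Exactly one row (r2) and one column (c1) fail → the flipped bit is at their intersection.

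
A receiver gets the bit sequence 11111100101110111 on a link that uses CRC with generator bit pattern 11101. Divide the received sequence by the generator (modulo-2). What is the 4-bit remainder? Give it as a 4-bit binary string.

0010

Modulo-2 division of 11111100101110111 by 11101:
  pos 0: 11111 XOR 11101 = 00010
  pos 3: 10100 XOR 11101 = 01001
  pos 4: 10011 XOR 11101 = 01110
  pos 5: 11100 XOR 11101 = 00001
  pos 9: 11110 XOR 11101 = 00011
  pos 12: 11111 XOR 11101 = 00010
Remainder = 0010 (nonzero — an error is detected).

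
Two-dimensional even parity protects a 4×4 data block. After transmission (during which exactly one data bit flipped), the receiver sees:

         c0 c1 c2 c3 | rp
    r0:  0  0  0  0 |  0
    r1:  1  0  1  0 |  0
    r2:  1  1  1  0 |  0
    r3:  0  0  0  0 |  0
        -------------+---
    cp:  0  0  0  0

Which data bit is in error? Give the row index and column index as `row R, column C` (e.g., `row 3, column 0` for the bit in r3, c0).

Recompute each row's even parity and compare to rp:
  r0: data parity 0, sent rp 0 → ok
  r1: data parity 0, sent rp 0 → ok
  r2: data parity 1, sent rp 0 → mismatch
  r3: data parity 0, sent rp 0 → ok
Recompute each column's even parity and compare to cp:
  c0: data parity 0, sent cp 0 → ok
  c1: data parity 1, sent cp 0 → mismatch
  c2: data parity 0, sent cp 0 → ok
  c3: data parity 0, sent cp 0 → ok
Exactly one row (r2) and one column (c1) fail → the flipped bit is at their intersection.

row 2, column 1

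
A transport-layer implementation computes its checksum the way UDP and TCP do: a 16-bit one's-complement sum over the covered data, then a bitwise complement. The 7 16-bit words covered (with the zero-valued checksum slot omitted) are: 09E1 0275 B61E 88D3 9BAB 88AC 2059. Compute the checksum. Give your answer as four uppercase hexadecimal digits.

One's-complement addition (fold any carry out of bit 15 back into bit 0):
  0x09E1 + 0x0275 = 0x00C56
  0x0C56 + 0xB61E = 0x0C274
  0xC274 + 0x88D3 = 0x14B47 → wrap carry → 0x4B48
  0x4B48 + 0x9BAB = 0x0E6F3
  0xE6F3 + 0x88AC = 0x16F9F → wrap carry → 0x6FA0
  0x6FA0 + 0x2059 = 0x08FF9
One's-complement sum = 0x8FF9.
Checksum = ~0x8FF9 & 0xFFFF = 0x7006.

7006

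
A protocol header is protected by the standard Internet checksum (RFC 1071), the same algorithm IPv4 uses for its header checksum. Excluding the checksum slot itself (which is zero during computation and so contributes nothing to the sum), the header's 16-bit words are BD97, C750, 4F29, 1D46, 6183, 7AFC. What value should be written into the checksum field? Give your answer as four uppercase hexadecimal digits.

3228

One's-complement addition (fold any carry out of bit 15 back into bit 0):
  0xBD97 + 0xC750 = 0x184E7 → wrap carry → 0x84E8
  0x84E8 + 0x4F29 = 0x0D411
  0xD411 + 0x1D46 = 0x0F157
  0xF157 + 0x6183 = 0x152DA → wrap carry → 0x52DB
  0x52DB + 0x7AFC = 0x0CDD7
One's-complement sum = 0xCDD7.
Checksum = ~0xCDD7 & 0xFFFF = 0x3228.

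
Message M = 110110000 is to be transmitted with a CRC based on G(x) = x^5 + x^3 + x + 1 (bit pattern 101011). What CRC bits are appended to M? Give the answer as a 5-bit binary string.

Append 5 zeros: 11011000000000. Divide by 101011 (XOR where the leading bit is 1):
  pos 0: 110110 XOR 101011 = 011101
  pos 1: 111010 XOR 101011 = 010001
  pos 2: 100010 XOR 101011 = 001001
  pos 4: 100100 XOR 101011 = 001111
  pos 6: 111100 XOR 101011 = 010111
  pos 7: 101110 XOR 101011 = 000101
Remainder (last 5 bits) = 01010. This is the CRC / FCS.

01010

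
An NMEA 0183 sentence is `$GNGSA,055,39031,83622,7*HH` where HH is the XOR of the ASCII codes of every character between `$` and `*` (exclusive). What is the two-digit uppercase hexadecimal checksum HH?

XOR the ASCII codes of the payload characters:
  'G' = 0x47 → acc = 0x47
  'N' = 0x4E → acc = 0x09
  'G' = 0x47 → acc = 0x4E
  'S' = 0x53 → acc = 0x1D
  'A' = 0x41 → acc = 0x5C
  ',' = 0x2C → acc = 0x70
  '0' = 0x30 → acc = 0x40
  '5' = 0x35 → acc = 0x75
  '5' = 0x35 → acc = 0x40
  ',' = 0x2C → acc = 0x6C
  '3' = 0x33 → acc = 0x5F
  '9' = 0x39 → acc = 0x66
  '0' = 0x30 → acc = 0x56
  '3' = 0x33 → acc = 0x65
  '1' = 0x31 → acc = 0x54
  ',' = 0x2C → acc = 0x78
  '8' = 0x38 → acc = 0x40
  '3' = 0x33 → acc = 0x73
  '6' = 0x36 → acc = 0x45
  '2' = 0x32 → acc = 0x77
  '2' = 0x32 → acc = 0x45
  ',' = 0x2C → acc = 0x69
  '7' = 0x37 → acc = 0x5E
Checksum = 0x5E.

5E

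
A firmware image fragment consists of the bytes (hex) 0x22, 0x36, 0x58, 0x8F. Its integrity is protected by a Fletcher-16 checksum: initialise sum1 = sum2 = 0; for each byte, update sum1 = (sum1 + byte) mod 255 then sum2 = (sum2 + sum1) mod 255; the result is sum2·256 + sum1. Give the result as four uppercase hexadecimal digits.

6B40

Running sums (mod 255):
  after byte 0 (0x22): sum1=34, sum2=34
  after byte 1 (0x36): sum1=88, sum2=122
  after byte 2 (0x58): sum1=176, sum2=43
  after byte 3 (0x8F): sum1=64, sum2=107
Checksum = sum2·256 + sum1 = 107·256 + 64 = 27456 = 0x6B40.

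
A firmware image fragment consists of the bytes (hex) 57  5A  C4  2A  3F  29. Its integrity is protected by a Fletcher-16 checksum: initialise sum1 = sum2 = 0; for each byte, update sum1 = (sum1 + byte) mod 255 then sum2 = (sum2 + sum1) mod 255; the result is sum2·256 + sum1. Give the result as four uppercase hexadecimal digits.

0909

Running sums (mod 255):
  after byte 0 (57): sum1=87, sum2=87
  after byte 1 (5A): sum1=177, sum2=9
  after byte 2 (C4): sum1=118, sum2=127
  after byte 3 (2A): sum1=160, sum2=32
  after byte 4 (3F): sum1=223, sum2=0
  after byte 5 (29): sum1=9, sum2=9
Checksum = sum2·256 + sum1 = 9·256 + 9 = 2313 = 0x0909.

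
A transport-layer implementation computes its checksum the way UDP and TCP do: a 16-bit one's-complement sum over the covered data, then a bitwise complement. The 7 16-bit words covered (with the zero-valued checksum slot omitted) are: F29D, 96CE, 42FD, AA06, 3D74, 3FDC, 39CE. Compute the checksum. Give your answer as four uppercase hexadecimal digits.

D270

One's-complement addition (fold any carry out of bit 15 back into bit 0):
  0xF29D + 0x96CE = 0x1896B → wrap carry → 0x896C
  0x896C + 0x42FD = 0x0CC69
  0xCC69 + 0xAA06 = 0x1766F → wrap carry → 0x7670
  0x7670 + 0x3D74 = 0x0B3E4
  0xB3E4 + 0x3FDC = 0x0F3C0
  0xF3C0 + 0x39CE = 0x12D8E → wrap carry → 0x2D8F
One's-complement sum = 0x2D8F.
Checksum = ~0x2D8F & 0xFFFF = 0xD270.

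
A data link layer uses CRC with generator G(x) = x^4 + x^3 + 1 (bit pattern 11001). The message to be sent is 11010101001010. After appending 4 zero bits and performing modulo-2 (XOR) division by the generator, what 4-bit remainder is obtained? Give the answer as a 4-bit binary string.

Append 4 zeros: 110101010010100000. Divide by 11001 (XOR where the leading bit is 1):
  pos 0: 11010 XOR 11001 = 00011
  pos 3: 11101 XOR 11001 = 00100
  pos 5: 10000 XOR 11001 = 01001
  pos 6: 10011 XOR 11001 = 01010
  pos 7: 10100 XOR 11001 = 01101
  pos 8: 11011 XOR 11001 = 00010
  pos 11: 10000 XOR 11001 = 01001
  pos 12: 10010 XOR 11001 = 01011
  pos 13: 10110 XOR 11001 = 01111
Remainder (last 4 bits) = 1111. This is the CRC / FCS.

1111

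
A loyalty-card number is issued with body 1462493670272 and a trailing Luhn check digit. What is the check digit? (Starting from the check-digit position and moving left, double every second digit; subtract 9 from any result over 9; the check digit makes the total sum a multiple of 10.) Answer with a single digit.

0

Partial digits right→left: 2 7 2 0 7 6 3 9 4 2 6 4 1
Double every second digit counting from the check-digit position (so the 1st, 3rd, 5th, ... of the partial from the right).
  doubled (with −9 where >9): 4 4 5 6 8 3 2 → sum 32
  kept as-is: 7 0 6 9 2 4 → sum 28
Total = 32 + 28 = 60.
Check digit = (10 − (60 mod 10)) mod 10 = 0.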